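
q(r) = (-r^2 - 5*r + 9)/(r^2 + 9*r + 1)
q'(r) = (-2*r - 9)*(-r^2 - 5*r + 9)/(r^2 + 9*r + 1)^2 + (-2*r - 5)/(r^2 + 9*r + 1)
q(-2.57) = -0.98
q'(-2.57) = -0.25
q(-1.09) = -1.74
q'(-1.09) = -1.19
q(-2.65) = -0.96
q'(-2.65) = -0.24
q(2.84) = -0.38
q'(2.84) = -0.15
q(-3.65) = -0.75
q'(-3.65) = -0.19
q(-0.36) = -5.06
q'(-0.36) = -17.81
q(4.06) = -0.51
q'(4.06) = -0.08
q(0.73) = 0.59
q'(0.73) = -1.56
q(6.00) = -0.63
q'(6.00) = -0.04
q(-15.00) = -1.55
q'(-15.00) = -0.08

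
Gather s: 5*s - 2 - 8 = 5*s - 10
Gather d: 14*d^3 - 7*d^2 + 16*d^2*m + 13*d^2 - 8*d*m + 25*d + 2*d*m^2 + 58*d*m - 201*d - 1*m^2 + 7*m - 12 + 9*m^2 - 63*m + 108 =14*d^3 + d^2*(16*m + 6) + d*(2*m^2 + 50*m - 176) + 8*m^2 - 56*m + 96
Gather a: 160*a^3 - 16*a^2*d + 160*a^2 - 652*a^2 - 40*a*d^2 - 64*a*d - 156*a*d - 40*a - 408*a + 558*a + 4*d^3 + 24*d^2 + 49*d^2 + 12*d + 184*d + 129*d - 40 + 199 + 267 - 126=160*a^3 + a^2*(-16*d - 492) + a*(-40*d^2 - 220*d + 110) + 4*d^3 + 73*d^2 + 325*d + 300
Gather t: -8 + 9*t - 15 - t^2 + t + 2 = -t^2 + 10*t - 21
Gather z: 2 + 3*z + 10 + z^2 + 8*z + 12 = z^2 + 11*z + 24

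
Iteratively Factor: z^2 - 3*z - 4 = (z + 1)*(z - 4)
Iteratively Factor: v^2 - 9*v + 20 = (v - 5)*(v - 4)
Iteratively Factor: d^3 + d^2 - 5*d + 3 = (d - 1)*(d^2 + 2*d - 3) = (d - 1)^2*(d + 3)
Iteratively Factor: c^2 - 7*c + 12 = (c - 3)*(c - 4)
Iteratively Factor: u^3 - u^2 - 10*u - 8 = (u + 1)*(u^2 - 2*u - 8) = (u - 4)*(u + 1)*(u + 2)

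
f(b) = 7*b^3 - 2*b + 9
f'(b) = 21*b^2 - 2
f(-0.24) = 9.38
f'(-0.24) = -0.79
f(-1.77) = -26.28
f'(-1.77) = 63.79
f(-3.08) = -189.37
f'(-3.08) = 197.21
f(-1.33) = -4.81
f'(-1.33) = 35.15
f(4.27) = 545.44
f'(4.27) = 380.89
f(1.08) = 15.66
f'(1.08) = 22.49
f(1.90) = 53.21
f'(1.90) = 73.81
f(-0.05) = 9.10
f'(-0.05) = -1.95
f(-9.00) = -5076.00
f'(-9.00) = 1699.00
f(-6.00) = -1491.00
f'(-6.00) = 754.00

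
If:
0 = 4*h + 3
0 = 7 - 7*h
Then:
No Solution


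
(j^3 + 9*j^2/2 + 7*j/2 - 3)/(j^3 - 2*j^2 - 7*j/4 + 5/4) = 2*(j^2 + 5*j + 6)/(2*j^2 - 3*j - 5)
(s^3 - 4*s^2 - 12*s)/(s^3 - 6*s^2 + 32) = s*(s - 6)/(s^2 - 8*s + 16)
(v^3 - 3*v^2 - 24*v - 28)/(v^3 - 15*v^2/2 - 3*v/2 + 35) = 2*(v + 2)/(2*v - 5)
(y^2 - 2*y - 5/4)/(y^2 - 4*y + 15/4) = (2*y + 1)/(2*y - 3)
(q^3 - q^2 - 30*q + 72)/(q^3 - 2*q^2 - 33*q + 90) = (q - 4)/(q - 5)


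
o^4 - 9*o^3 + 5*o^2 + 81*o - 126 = (o - 7)*(o - 3)*(o - 2)*(o + 3)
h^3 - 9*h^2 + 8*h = h*(h - 8)*(h - 1)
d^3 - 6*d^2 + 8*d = d*(d - 4)*(d - 2)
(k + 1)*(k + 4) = k^2 + 5*k + 4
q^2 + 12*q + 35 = (q + 5)*(q + 7)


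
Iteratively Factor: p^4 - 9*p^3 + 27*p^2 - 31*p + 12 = (p - 1)*(p^3 - 8*p^2 + 19*p - 12) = (p - 3)*(p - 1)*(p^2 - 5*p + 4) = (p - 4)*(p - 3)*(p - 1)*(p - 1)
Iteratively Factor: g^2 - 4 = (g + 2)*(g - 2)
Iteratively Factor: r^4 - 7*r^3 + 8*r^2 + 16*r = (r)*(r^3 - 7*r^2 + 8*r + 16) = r*(r - 4)*(r^2 - 3*r - 4) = r*(r - 4)*(r + 1)*(r - 4)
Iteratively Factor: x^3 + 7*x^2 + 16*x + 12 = (x + 2)*(x^2 + 5*x + 6) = (x + 2)*(x + 3)*(x + 2)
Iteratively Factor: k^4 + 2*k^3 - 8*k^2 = (k)*(k^3 + 2*k^2 - 8*k) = k*(k + 4)*(k^2 - 2*k) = k*(k - 2)*(k + 4)*(k)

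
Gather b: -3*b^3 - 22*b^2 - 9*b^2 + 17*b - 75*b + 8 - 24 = -3*b^3 - 31*b^2 - 58*b - 16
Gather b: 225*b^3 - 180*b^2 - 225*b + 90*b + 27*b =225*b^3 - 180*b^2 - 108*b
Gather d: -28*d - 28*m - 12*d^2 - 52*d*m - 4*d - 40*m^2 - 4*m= -12*d^2 + d*(-52*m - 32) - 40*m^2 - 32*m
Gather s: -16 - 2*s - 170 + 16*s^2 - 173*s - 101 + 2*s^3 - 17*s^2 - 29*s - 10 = 2*s^3 - s^2 - 204*s - 297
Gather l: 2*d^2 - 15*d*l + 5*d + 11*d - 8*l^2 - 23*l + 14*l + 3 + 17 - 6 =2*d^2 + 16*d - 8*l^2 + l*(-15*d - 9) + 14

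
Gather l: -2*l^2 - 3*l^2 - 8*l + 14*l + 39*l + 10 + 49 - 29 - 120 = -5*l^2 + 45*l - 90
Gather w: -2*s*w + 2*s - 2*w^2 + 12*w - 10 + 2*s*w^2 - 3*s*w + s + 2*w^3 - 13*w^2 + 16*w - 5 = 3*s + 2*w^3 + w^2*(2*s - 15) + w*(28 - 5*s) - 15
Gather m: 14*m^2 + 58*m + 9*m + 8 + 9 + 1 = 14*m^2 + 67*m + 18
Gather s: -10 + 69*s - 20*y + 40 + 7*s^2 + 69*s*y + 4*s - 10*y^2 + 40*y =7*s^2 + s*(69*y + 73) - 10*y^2 + 20*y + 30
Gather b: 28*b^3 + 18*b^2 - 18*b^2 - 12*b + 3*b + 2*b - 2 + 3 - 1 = 28*b^3 - 7*b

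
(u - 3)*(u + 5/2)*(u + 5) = u^3 + 9*u^2/2 - 10*u - 75/2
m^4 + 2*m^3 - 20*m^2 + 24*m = m*(m - 2)^2*(m + 6)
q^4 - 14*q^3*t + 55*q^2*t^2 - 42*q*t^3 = q*(q - 7*t)*(q - 6*t)*(q - t)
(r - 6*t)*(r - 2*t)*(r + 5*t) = r^3 - 3*r^2*t - 28*r*t^2 + 60*t^3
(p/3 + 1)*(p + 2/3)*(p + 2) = p^3/3 + 17*p^2/9 + 28*p/9 + 4/3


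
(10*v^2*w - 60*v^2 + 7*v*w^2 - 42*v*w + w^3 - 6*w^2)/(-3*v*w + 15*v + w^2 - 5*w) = (-10*v^2*w + 60*v^2 - 7*v*w^2 + 42*v*w - w^3 + 6*w^2)/(3*v*w - 15*v - w^2 + 5*w)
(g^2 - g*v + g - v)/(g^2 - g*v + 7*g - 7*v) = (g + 1)/(g + 7)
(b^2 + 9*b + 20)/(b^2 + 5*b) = (b + 4)/b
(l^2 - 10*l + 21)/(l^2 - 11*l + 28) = (l - 3)/(l - 4)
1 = 1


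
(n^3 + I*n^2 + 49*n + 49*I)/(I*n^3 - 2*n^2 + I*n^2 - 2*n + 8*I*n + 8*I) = (-I*n^3 + n^2 - 49*I*n + 49)/(n^3 + n^2*(1 + 2*I) + 2*n*(4 + I) + 8)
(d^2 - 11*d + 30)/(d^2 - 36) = (d - 5)/(d + 6)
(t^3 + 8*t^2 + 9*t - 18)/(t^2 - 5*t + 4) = (t^2 + 9*t + 18)/(t - 4)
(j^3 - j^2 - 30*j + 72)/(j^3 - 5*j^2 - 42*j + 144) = (j - 4)/(j - 8)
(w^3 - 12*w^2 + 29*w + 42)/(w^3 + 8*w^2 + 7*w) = (w^2 - 13*w + 42)/(w*(w + 7))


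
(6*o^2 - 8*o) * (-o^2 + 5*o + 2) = -6*o^4 + 38*o^3 - 28*o^2 - 16*o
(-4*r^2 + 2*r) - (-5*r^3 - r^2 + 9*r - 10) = 5*r^3 - 3*r^2 - 7*r + 10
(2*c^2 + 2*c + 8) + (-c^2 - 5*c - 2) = c^2 - 3*c + 6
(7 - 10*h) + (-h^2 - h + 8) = -h^2 - 11*h + 15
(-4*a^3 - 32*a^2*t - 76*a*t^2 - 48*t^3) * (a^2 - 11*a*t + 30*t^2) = -4*a^5 + 12*a^4*t + 156*a^3*t^2 - 172*a^2*t^3 - 1752*a*t^4 - 1440*t^5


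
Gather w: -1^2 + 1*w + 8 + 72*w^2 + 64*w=72*w^2 + 65*w + 7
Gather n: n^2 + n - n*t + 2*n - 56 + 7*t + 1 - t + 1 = n^2 + n*(3 - t) + 6*t - 54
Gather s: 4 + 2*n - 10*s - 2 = 2*n - 10*s + 2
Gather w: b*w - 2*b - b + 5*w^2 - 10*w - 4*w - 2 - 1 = -3*b + 5*w^2 + w*(b - 14) - 3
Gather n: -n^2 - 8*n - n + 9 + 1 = -n^2 - 9*n + 10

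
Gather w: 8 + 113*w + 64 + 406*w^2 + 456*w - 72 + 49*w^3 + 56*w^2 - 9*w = 49*w^3 + 462*w^2 + 560*w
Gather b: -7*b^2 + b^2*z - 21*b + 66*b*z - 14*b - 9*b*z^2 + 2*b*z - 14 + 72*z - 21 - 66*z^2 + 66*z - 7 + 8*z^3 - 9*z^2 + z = b^2*(z - 7) + b*(-9*z^2 + 68*z - 35) + 8*z^3 - 75*z^2 + 139*z - 42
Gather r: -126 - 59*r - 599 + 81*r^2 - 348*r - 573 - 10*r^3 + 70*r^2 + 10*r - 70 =-10*r^3 + 151*r^2 - 397*r - 1368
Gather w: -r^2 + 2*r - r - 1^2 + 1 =-r^2 + r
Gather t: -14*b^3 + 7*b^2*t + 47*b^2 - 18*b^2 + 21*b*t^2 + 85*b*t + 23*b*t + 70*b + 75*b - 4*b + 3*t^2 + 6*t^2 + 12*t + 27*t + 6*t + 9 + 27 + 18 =-14*b^3 + 29*b^2 + 141*b + t^2*(21*b + 9) + t*(7*b^2 + 108*b + 45) + 54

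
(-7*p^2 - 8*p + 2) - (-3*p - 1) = -7*p^2 - 5*p + 3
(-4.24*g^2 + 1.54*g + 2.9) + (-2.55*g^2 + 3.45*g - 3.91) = -6.79*g^2 + 4.99*g - 1.01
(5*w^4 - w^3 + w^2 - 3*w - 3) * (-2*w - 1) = -10*w^5 - 3*w^4 - w^3 + 5*w^2 + 9*w + 3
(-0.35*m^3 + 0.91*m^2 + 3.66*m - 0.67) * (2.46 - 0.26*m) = 0.091*m^4 - 1.0976*m^3 + 1.287*m^2 + 9.1778*m - 1.6482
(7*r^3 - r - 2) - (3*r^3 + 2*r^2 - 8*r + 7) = 4*r^3 - 2*r^2 + 7*r - 9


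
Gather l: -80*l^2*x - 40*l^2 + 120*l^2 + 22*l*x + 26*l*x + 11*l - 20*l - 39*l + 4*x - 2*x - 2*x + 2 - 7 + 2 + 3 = l^2*(80 - 80*x) + l*(48*x - 48)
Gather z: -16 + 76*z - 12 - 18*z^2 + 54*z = -18*z^2 + 130*z - 28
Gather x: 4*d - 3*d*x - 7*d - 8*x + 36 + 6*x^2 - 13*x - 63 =-3*d + 6*x^2 + x*(-3*d - 21) - 27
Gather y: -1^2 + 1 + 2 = 2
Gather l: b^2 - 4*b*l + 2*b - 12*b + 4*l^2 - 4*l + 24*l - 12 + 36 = b^2 - 10*b + 4*l^2 + l*(20 - 4*b) + 24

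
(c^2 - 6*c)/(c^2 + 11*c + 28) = c*(c - 6)/(c^2 + 11*c + 28)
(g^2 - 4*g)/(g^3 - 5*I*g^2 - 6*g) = (4 - g)/(-g^2 + 5*I*g + 6)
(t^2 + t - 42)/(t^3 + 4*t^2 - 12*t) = (t^2 + t - 42)/(t*(t^2 + 4*t - 12))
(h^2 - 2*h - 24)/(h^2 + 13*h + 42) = (h^2 - 2*h - 24)/(h^2 + 13*h + 42)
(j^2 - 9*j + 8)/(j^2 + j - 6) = (j^2 - 9*j + 8)/(j^2 + j - 6)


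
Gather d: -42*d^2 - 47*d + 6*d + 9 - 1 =-42*d^2 - 41*d + 8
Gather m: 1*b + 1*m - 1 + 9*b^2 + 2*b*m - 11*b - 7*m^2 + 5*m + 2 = 9*b^2 - 10*b - 7*m^2 + m*(2*b + 6) + 1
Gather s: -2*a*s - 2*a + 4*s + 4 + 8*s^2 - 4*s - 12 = -2*a*s - 2*a + 8*s^2 - 8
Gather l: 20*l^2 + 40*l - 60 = 20*l^2 + 40*l - 60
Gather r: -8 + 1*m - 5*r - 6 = m - 5*r - 14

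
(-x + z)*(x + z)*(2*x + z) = -2*x^3 - x^2*z + 2*x*z^2 + z^3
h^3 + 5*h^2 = h^2*(h + 5)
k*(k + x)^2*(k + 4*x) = k^4 + 6*k^3*x + 9*k^2*x^2 + 4*k*x^3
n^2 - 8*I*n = n*(n - 8*I)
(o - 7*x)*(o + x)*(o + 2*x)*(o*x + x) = o^4*x - 4*o^3*x^2 + o^3*x - 19*o^2*x^3 - 4*o^2*x^2 - 14*o*x^4 - 19*o*x^3 - 14*x^4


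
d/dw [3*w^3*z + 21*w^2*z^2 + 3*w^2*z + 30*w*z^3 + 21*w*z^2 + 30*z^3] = 3*z*(3*w^2 + 14*w*z + 2*w + 10*z^2 + 7*z)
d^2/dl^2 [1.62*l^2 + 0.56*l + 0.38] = 3.24000000000000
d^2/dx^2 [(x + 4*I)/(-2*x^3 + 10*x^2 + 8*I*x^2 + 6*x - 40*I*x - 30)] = (-(x + 4*I)*(-3*x^2 + 10*x + 8*I*x + 3 - 20*I)^2 + (3*x^2 - 10*x - 8*I*x - (x + 4*I)*(-3*x + 5 + 4*I) - 3 + 20*I)*(x^3 - 5*x^2 - 4*I*x^2 - 3*x + 20*I*x + 15))/(x^3 - 5*x^2 - 4*I*x^2 - 3*x + 20*I*x + 15)^3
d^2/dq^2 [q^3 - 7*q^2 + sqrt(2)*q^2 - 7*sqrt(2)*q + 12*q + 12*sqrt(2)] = 6*q - 14 + 2*sqrt(2)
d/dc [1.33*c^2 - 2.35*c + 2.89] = 2.66*c - 2.35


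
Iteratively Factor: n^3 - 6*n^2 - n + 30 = (n - 5)*(n^2 - n - 6) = (n - 5)*(n + 2)*(n - 3)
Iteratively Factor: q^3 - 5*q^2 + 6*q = (q - 3)*(q^2 - 2*q) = (q - 3)*(q - 2)*(q)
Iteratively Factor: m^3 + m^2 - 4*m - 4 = (m + 2)*(m^2 - m - 2) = (m - 2)*(m + 2)*(m + 1)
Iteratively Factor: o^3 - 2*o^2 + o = (o - 1)*(o^2 - o) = o*(o - 1)*(o - 1)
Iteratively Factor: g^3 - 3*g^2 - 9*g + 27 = (g - 3)*(g^2 - 9) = (g - 3)*(g + 3)*(g - 3)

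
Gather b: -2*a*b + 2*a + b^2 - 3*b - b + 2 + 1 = 2*a + b^2 + b*(-2*a - 4) + 3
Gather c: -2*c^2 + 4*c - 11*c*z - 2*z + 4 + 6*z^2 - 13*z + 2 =-2*c^2 + c*(4 - 11*z) + 6*z^2 - 15*z + 6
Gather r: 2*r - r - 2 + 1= r - 1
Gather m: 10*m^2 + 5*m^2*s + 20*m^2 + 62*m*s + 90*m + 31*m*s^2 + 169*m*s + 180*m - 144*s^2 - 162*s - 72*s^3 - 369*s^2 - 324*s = m^2*(5*s + 30) + m*(31*s^2 + 231*s + 270) - 72*s^3 - 513*s^2 - 486*s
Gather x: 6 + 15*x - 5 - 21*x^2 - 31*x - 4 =-21*x^2 - 16*x - 3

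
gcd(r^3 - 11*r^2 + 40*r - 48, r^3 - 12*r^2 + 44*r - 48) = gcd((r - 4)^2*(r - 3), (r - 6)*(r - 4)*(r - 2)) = r - 4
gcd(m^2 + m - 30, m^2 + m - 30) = m^2 + m - 30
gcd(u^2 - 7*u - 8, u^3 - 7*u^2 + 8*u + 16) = u + 1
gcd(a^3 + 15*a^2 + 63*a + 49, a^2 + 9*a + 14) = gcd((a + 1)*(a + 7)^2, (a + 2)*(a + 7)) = a + 7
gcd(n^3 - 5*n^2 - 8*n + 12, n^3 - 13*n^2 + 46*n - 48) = 1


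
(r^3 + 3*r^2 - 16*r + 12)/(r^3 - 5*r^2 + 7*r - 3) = (r^2 + 4*r - 12)/(r^2 - 4*r + 3)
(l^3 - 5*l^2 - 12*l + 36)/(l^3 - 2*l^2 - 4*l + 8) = (l^2 - 3*l - 18)/(l^2 - 4)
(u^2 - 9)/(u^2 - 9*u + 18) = (u + 3)/(u - 6)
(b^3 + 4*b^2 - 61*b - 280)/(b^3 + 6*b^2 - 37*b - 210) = (b - 8)/(b - 6)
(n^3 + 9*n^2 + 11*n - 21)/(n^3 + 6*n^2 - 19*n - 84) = (n - 1)/(n - 4)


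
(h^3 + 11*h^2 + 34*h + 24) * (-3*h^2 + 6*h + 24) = -3*h^5 - 27*h^4 - 12*h^3 + 396*h^2 + 960*h + 576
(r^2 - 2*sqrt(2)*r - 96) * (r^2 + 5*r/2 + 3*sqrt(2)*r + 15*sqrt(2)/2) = r^4 + sqrt(2)*r^3 + 5*r^3/2 - 108*r^2 + 5*sqrt(2)*r^2/2 - 288*sqrt(2)*r - 270*r - 720*sqrt(2)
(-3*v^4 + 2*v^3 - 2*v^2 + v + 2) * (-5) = 15*v^4 - 10*v^3 + 10*v^2 - 5*v - 10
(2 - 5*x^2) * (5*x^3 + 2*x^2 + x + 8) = -25*x^5 - 10*x^4 + 5*x^3 - 36*x^2 + 2*x + 16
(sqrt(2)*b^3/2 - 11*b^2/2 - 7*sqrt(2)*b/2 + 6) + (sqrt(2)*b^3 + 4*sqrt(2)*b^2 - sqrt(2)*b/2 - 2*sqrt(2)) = 3*sqrt(2)*b^3/2 - 11*b^2/2 + 4*sqrt(2)*b^2 - 4*sqrt(2)*b - 2*sqrt(2) + 6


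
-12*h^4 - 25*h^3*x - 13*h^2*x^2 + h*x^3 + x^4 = (-4*h + x)*(h + x)^2*(3*h + x)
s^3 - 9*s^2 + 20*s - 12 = (s - 6)*(s - 2)*(s - 1)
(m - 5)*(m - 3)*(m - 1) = m^3 - 9*m^2 + 23*m - 15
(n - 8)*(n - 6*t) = n^2 - 6*n*t - 8*n + 48*t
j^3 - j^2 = j^2*(j - 1)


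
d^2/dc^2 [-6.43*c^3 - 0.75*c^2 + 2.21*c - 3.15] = -38.58*c - 1.5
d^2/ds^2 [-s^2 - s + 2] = -2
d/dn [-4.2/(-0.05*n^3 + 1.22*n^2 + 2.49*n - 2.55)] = (-0.63*n^2 + 10.248*n + 10.458)/(0.05*n^3 - 1.22*n^2 - 2.49*n + 2.55)^2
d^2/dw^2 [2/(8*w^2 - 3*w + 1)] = 4*(-64*w^2 + 24*w + (16*w - 3)^2 - 8)/(8*w^2 - 3*w + 1)^3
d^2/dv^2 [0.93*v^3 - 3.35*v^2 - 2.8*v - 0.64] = 5.58*v - 6.7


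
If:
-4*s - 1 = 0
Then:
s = -1/4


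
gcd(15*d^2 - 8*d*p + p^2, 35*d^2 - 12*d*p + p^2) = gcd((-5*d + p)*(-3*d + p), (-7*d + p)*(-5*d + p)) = -5*d + p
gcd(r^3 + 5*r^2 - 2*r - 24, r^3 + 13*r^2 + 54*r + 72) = r^2 + 7*r + 12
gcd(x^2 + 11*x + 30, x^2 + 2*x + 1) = 1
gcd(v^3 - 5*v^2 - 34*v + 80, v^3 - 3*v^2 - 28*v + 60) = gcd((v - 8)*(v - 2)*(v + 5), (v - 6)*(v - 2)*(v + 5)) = v^2 + 3*v - 10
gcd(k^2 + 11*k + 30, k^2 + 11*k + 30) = k^2 + 11*k + 30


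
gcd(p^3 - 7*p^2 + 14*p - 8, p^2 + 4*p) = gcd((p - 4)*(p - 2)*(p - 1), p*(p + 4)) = 1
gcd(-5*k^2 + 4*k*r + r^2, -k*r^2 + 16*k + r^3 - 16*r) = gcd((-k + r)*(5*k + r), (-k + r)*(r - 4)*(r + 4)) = -k + r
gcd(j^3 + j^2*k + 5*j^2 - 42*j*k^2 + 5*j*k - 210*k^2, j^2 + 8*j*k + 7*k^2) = j + 7*k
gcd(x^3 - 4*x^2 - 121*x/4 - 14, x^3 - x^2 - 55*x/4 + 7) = x + 7/2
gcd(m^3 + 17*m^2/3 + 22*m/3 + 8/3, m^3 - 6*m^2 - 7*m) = m + 1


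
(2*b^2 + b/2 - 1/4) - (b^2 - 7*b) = b^2 + 15*b/2 - 1/4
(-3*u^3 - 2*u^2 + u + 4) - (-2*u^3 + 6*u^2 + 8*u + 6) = -u^3 - 8*u^2 - 7*u - 2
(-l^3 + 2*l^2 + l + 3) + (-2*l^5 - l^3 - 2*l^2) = -2*l^5 - 2*l^3 + l + 3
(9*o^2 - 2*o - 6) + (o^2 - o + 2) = 10*o^2 - 3*o - 4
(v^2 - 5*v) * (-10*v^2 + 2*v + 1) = -10*v^4 + 52*v^3 - 9*v^2 - 5*v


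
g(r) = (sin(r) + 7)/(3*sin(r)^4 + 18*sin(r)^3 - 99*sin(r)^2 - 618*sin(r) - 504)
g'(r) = (sin(r) + 7)*(-12*sin(r)^3*cos(r) - 54*sin(r)^2*cos(r) + 198*sin(r)*cos(r) + 618*cos(r))/(3*sin(r)^4 + 18*sin(r)^3 - 99*sin(r)^2 - 618*sin(r) - 504)^2 + cos(r)/(3*sin(r)^4 + 18*sin(r)^3 - 99*sin(r)^2 - 618*sin(r) - 504) = (-3*sin(r)^2 + 2*sin(r) + 26)*cos(r)/(3*(sin(r) - 6)^2*(sin(r) + 1)^2*(sin(r) + 4)^2)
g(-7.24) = -0.08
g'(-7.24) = 0.27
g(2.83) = -0.01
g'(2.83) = -0.01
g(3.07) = -0.01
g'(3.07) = -0.01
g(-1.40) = -1.09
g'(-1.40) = 12.74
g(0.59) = -0.01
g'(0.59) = 0.00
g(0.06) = -0.01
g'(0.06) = 0.01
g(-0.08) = -0.02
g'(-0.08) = 0.02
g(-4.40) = -0.01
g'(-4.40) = -0.00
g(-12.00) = -0.00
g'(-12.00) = 0.01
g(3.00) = -0.01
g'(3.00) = -0.01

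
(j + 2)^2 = j^2 + 4*j + 4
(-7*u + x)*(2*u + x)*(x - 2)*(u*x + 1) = -14*u^3*x^2 + 28*u^3*x - 5*u^2*x^3 + 10*u^2*x^2 - 14*u^2*x + 28*u^2 + u*x^4 - 2*u*x^3 - 5*u*x^2 + 10*u*x + x^3 - 2*x^2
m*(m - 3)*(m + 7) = m^3 + 4*m^2 - 21*m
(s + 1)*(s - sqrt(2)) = s^2 - sqrt(2)*s + s - sqrt(2)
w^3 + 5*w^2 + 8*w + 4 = (w + 1)*(w + 2)^2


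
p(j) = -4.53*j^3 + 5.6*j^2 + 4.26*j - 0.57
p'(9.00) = -995.73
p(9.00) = -2811.00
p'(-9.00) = -1197.33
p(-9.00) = 3717.06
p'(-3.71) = -224.35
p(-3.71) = 292.03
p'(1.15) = -0.83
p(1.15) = 4.85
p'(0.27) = 6.29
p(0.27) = 0.90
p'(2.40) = -47.14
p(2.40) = -20.71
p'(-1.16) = -27.02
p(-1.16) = 9.09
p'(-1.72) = -55.21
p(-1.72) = 31.72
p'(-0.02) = 4.03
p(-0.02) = -0.65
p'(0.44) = 6.56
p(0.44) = 2.00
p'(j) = -13.59*j^2 + 11.2*j + 4.26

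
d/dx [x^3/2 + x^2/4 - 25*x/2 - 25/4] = 3*x^2/2 + x/2 - 25/2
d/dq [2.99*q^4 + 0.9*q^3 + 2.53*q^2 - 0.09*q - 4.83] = 11.96*q^3 + 2.7*q^2 + 5.06*q - 0.09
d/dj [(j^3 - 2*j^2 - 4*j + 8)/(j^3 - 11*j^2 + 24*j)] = (-9*j^4 + 56*j^3 - 116*j^2 + 176*j - 192)/(j^2*(j^4 - 22*j^3 + 169*j^2 - 528*j + 576))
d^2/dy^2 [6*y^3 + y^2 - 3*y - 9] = 36*y + 2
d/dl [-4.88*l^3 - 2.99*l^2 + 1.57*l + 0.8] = -14.64*l^2 - 5.98*l + 1.57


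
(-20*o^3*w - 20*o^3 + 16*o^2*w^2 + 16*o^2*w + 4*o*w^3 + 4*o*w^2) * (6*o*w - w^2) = -120*o^4*w^2 - 120*o^4*w + 116*o^3*w^3 + 116*o^3*w^2 + 8*o^2*w^4 + 8*o^2*w^3 - 4*o*w^5 - 4*o*w^4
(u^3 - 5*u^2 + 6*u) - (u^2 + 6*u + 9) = u^3 - 6*u^2 - 9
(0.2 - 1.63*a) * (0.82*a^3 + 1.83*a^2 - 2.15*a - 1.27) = -1.3366*a^4 - 2.8189*a^3 + 3.8705*a^2 + 1.6401*a - 0.254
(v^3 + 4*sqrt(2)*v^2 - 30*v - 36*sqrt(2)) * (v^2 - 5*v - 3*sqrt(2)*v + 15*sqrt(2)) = v^5 - 5*v^4 + sqrt(2)*v^4 - 54*v^3 - 5*sqrt(2)*v^3 + 54*sqrt(2)*v^2 + 270*v^2 - 270*sqrt(2)*v + 216*v - 1080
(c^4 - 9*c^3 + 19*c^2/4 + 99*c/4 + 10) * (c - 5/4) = c^5 - 41*c^4/4 + 16*c^3 + 301*c^2/16 - 335*c/16 - 25/2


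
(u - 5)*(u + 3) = u^2 - 2*u - 15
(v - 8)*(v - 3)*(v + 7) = v^3 - 4*v^2 - 53*v + 168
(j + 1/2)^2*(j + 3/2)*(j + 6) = j^4 + 17*j^3/2 + 67*j^2/4 + 87*j/8 + 9/4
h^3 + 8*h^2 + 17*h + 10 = (h + 1)*(h + 2)*(h + 5)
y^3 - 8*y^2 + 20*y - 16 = (y - 4)*(y - 2)^2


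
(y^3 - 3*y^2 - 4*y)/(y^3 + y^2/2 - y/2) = 2*(y - 4)/(2*y - 1)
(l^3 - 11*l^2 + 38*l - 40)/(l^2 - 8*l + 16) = (l^2 - 7*l + 10)/(l - 4)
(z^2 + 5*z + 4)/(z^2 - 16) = (z + 1)/(z - 4)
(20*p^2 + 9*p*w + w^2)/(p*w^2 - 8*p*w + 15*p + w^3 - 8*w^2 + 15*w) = (20*p^2 + 9*p*w + w^2)/(p*w^2 - 8*p*w + 15*p + w^3 - 8*w^2 + 15*w)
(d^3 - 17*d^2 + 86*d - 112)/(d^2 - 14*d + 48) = (d^2 - 9*d + 14)/(d - 6)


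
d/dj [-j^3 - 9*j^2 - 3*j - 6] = -3*j^2 - 18*j - 3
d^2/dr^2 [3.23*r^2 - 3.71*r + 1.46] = 6.46000000000000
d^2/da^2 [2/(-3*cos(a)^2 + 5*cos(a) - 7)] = 2*(-36*sin(a)^4 - 41*sin(a)^2 - 365*cos(a)/4 + 45*cos(3*a)/4 + 85)/(3*sin(a)^2 + 5*cos(a) - 10)^3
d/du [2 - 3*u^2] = -6*u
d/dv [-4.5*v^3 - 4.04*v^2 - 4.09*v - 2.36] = -13.5*v^2 - 8.08*v - 4.09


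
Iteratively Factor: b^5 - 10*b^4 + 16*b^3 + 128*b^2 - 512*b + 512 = (b - 4)*(b^4 - 6*b^3 - 8*b^2 + 96*b - 128) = (b - 4)*(b - 2)*(b^3 - 4*b^2 - 16*b + 64) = (b - 4)^2*(b - 2)*(b^2 - 16) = (b - 4)^2*(b - 2)*(b + 4)*(b - 4)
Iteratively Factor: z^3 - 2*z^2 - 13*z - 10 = (z + 1)*(z^2 - 3*z - 10) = (z + 1)*(z + 2)*(z - 5)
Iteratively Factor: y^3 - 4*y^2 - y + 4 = (y - 1)*(y^2 - 3*y - 4) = (y - 1)*(y + 1)*(y - 4)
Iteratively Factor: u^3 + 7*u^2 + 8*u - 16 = (u + 4)*(u^2 + 3*u - 4) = (u + 4)^2*(u - 1)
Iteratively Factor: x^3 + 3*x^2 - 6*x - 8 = (x + 1)*(x^2 + 2*x - 8) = (x - 2)*(x + 1)*(x + 4)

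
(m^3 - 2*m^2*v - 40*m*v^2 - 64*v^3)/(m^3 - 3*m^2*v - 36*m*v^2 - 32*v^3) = (m + 2*v)/(m + v)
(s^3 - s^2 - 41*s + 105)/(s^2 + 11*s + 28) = (s^2 - 8*s + 15)/(s + 4)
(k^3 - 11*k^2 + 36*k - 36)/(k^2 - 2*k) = k - 9 + 18/k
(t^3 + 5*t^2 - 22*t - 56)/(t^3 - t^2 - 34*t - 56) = (t^2 + 3*t - 28)/(t^2 - 3*t - 28)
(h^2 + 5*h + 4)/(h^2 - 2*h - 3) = (h + 4)/(h - 3)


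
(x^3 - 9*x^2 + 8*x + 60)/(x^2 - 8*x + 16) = (x^3 - 9*x^2 + 8*x + 60)/(x^2 - 8*x + 16)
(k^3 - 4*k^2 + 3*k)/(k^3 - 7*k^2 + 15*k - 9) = k/(k - 3)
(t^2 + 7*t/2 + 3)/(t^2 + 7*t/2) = (2*t^2 + 7*t + 6)/(t*(2*t + 7))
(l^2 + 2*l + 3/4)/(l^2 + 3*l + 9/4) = (2*l + 1)/(2*l + 3)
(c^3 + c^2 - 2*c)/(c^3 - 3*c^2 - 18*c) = (-c^2 - c + 2)/(-c^2 + 3*c + 18)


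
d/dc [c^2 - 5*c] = 2*c - 5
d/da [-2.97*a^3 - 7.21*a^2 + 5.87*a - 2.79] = -8.91*a^2 - 14.42*a + 5.87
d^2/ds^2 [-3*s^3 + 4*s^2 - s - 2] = 8 - 18*s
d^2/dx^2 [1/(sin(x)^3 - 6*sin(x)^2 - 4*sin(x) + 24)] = (-9*sin(x)^6 + 66*sin(x)^5 - 124*sin(x)^4 + 48*sin(x)^3 - 400*sin(x)^2 - 96*sin(x) + 320)/(sin(x)^3 - 6*sin(x)^2 - 4*sin(x) + 24)^3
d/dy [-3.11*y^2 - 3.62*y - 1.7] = -6.22*y - 3.62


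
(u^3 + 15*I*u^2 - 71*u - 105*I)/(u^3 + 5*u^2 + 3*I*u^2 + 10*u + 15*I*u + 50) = (u^2 + 10*I*u - 21)/(u^2 + u*(5 - 2*I) - 10*I)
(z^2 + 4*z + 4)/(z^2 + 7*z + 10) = (z + 2)/(z + 5)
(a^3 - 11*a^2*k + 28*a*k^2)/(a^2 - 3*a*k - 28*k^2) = a*(a - 4*k)/(a + 4*k)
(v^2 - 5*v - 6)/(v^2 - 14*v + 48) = (v + 1)/(v - 8)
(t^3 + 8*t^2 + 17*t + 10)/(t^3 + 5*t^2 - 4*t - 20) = (t + 1)/(t - 2)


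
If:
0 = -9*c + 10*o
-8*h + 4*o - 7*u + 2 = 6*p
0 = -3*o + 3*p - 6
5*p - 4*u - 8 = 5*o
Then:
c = 10*p/9 - 20/9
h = -p/4 - 19/16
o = p - 2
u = 1/2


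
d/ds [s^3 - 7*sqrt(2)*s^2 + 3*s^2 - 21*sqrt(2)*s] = 3*s^2 - 14*sqrt(2)*s + 6*s - 21*sqrt(2)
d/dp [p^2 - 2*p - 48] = 2*p - 2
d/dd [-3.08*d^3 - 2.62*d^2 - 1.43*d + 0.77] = -9.24*d^2 - 5.24*d - 1.43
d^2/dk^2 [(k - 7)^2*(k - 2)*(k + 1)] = 12*k^2 - 90*k + 122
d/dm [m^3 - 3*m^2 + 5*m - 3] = 3*m^2 - 6*m + 5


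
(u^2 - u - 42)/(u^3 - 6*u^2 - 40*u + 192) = (u - 7)/(u^2 - 12*u + 32)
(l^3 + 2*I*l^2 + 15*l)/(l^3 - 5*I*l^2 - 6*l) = (l + 5*I)/(l - 2*I)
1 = 1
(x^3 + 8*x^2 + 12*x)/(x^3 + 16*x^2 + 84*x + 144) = x*(x + 2)/(x^2 + 10*x + 24)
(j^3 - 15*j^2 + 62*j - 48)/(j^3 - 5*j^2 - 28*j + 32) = (j - 6)/(j + 4)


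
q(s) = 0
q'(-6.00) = 0.00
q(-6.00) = 0.00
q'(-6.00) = 0.00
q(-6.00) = 0.00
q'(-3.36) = 0.00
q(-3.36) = 0.00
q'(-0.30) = 0.00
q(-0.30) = 0.00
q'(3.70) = 0.00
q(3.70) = 0.00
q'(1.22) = 0.00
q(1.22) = 0.00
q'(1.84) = 0.00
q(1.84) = 0.00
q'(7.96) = 0.00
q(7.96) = 0.00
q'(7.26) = 0.00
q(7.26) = 0.00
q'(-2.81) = 0.00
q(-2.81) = 0.00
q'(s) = 0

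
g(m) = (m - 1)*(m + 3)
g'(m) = 2*m + 2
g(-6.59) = 27.25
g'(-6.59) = -11.18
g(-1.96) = -3.08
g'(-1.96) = -1.92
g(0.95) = -0.20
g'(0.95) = 3.90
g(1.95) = 4.70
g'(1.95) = 5.90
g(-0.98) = -4.00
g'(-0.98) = 0.04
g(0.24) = -2.46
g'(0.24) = 2.48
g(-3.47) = 2.10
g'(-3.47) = -4.94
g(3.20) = 13.64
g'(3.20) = 8.40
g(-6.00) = 21.00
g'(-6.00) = -10.00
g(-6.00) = 21.00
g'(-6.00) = -10.00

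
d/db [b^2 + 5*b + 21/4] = 2*b + 5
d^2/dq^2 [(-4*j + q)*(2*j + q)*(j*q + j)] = 2*j*(-2*j + 3*q + 1)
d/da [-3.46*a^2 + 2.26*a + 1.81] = 2.26 - 6.92*a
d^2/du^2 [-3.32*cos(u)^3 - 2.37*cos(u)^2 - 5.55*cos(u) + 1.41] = 8.04*cos(u) + 4.74*cos(2*u) + 7.47*cos(3*u)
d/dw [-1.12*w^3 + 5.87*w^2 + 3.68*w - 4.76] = -3.36*w^2 + 11.74*w + 3.68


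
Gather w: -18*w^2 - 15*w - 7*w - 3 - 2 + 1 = -18*w^2 - 22*w - 4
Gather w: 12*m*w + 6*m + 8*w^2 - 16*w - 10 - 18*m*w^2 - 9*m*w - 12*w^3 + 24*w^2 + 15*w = 6*m - 12*w^3 + w^2*(32 - 18*m) + w*(3*m - 1) - 10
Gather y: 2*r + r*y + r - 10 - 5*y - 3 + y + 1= 3*r + y*(r - 4) - 12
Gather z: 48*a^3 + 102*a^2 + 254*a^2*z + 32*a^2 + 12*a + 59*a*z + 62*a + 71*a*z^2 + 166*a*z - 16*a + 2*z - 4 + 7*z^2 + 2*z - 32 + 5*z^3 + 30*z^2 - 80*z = 48*a^3 + 134*a^2 + 58*a + 5*z^3 + z^2*(71*a + 37) + z*(254*a^2 + 225*a - 76) - 36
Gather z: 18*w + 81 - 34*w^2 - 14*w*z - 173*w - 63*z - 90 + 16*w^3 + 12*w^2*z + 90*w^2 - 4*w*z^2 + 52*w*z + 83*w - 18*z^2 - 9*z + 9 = 16*w^3 + 56*w^2 - 72*w + z^2*(-4*w - 18) + z*(12*w^2 + 38*w - 72)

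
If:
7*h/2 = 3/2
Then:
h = 3/7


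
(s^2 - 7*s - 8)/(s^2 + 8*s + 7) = (s - 8)/(s + 7)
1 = 1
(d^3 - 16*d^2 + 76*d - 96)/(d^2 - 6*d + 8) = (d^2 - 14*d + 48)/(d - 4)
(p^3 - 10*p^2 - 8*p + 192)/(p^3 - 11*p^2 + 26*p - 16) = (p^2 - 2*p - 24)/(p^2 - 3*p + 2)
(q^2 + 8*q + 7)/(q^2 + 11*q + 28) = (q + 1)/(q + 4)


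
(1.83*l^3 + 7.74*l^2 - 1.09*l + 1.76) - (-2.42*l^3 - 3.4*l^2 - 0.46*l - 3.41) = 4.25*l^3 + 11.14*l^2 - 0.63*l + 5.17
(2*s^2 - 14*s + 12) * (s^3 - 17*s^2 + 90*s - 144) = 2*s^5 - 48*s^4 + 430*s^3 - 1752*s^2 + 3096*s - 1728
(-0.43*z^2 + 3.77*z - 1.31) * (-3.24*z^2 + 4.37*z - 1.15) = 1.3932*z^4 - 14.0939*z^3 + 21.2138*z^2 - 10.0602*z + 1.5065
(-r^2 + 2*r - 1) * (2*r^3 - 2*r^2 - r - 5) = -2*r^5 + 6*r^4 - 5*r^3 + 5*r^2 - 9*r + 5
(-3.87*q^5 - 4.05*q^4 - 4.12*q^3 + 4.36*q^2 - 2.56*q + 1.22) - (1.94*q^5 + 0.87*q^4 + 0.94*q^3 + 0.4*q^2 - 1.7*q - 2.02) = -5.81*q^5 - 4.92*q^4 - 5.06*q^3 + 3.96*q^2 - 0.86*q + 3.24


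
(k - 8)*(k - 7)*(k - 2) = k^3 - 17*k^2 + 86*k - 112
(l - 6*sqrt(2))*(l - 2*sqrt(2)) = l^2 - 8*sqrt(2)*l + 24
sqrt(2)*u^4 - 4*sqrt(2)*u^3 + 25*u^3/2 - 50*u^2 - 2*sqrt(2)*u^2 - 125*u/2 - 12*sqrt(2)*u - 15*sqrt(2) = (u - 5)*(u + 1)*(u + 6*sqrt(2))*(sqrt(2)*u + 1/2)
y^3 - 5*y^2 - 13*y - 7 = (y - 7)*(y + 1)^2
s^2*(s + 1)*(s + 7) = s^4 + 8*s^3 + 7*s^2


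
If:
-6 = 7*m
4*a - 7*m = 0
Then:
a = -3/2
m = -6/7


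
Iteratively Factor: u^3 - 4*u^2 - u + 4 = (u - 1)*(u^2 - 3*u - 4) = (u - 4)*(u - 1)*(u + 1)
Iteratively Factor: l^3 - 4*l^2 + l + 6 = (l - 3)*(l^2 - l - 2) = (l - 3)*(l - 2)*(l + 1)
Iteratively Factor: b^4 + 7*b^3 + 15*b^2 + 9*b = (b + 3)*(b^3 + 4*b^2 + 3*b) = (b + 1)*(b + 3)*(b^2 + 3*b) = b*(b + 1)*(b + 3)*(b + 3)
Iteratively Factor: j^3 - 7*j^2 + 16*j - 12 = (j - 2)*(j^2 - 5*j + 6) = (j - 3)*(j - 2)*(j - 2)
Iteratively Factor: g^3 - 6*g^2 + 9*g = (g - 3)*(g^2 - 3*g) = (g - 3)^2*(g)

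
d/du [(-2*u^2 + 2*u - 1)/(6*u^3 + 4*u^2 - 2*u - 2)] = (6*u^4 - 12*u^3 + 7*u^2 + 8*u - 3)/(2*(9*u^6 + 12*u^5 - 2*u^4 - 10*u^3 - 3*u^2 + 2*u + 1))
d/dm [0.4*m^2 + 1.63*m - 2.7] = 0.8*m + 1.63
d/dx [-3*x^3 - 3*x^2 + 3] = 3*x*(-3*x - 2)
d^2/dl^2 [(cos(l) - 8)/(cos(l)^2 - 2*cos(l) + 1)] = (65*cos(l)/4 + 14*cos(2*l) - cos(3*l)/4 - 30)/(cos(l) - 1)^4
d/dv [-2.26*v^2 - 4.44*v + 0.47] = -4.52*v - 4.44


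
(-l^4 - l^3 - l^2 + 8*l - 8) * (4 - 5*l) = 5*l^5 + l^4 + l^3 - 44*l^2 + 72*l - 32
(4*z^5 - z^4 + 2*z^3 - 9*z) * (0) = 0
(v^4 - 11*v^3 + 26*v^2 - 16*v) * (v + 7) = v^5 - 4*v^4 - 51*v^3 + 166*v^2 - 112*v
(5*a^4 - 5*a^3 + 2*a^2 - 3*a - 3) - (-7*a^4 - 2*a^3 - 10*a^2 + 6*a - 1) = 12*a^4 - 3*a^3 + 12*a^2 - 9*a - 2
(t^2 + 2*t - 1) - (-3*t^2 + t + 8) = 4*t^2 + t - 9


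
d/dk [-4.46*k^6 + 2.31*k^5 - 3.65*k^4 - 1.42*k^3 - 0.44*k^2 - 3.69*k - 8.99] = -26.76*k^5 + 11.55*k^4 - 14.6*k^3 - 4.26*k^2 - 0.88*k - 3.69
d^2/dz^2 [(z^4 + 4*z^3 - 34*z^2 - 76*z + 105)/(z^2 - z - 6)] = 2*(z^6 - 3*z^5 - 15*z^4 - 34*z^3 - 9*z^2 - 1251*z - 33)/(z^6 - 3*z^5 - 15*z^4 + 35*z^3 + 90*z^2 - 108*z - 216)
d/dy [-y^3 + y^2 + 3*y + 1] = -3*y^2 + 2*y + 3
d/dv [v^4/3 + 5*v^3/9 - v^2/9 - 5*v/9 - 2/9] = 4*v^3/3 + 5*v^2/3 - 2*v/9 - 5/9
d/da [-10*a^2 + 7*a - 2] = 7 - 20*a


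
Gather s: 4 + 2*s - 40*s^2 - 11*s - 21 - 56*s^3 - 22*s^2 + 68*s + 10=-56*s^3 - 62*s^2 + 59*s - 7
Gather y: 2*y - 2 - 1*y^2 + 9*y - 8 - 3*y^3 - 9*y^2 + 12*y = -3*y^3 - 10*y^2 + 23*y - 10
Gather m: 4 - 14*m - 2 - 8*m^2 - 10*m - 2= -8*m^2 - 24*m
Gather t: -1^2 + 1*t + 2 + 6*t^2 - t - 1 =6*t^2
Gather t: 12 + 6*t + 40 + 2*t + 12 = 8*t + 64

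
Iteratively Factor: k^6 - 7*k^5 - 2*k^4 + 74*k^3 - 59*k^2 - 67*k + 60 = (k - 5)*(k^5 - 2*k^4 - 12*k^3 + 14*k^2 + 11*k - 12) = (k - 5)*(k - 4)*(k^4 + 2*k^3 - 4*k^2 - 2*k + 3) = (k - 5)*(k - 4)*(k - 1)*(k^3 + 3*k^2 - k - 3) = (k - 5)*(k - 4)*(k - 1)*(k + 1)*(k^2 + 2*k - 3) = (k - 5)*(k - 4)*(k - 1)^2*(k + 1)*(k + 3)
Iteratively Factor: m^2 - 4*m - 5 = (m + 1)*(m - 5)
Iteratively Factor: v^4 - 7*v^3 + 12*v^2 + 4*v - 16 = (v - 2)*(v^3 - 5*v^2 + 2*v + 8) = (v - 2)^2*(v^2 - 3*v - 4) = (v - 4)*(v - 2)^2*(v + 1)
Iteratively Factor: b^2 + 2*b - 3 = (b - 1)*(b + 3)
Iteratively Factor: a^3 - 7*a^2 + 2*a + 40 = (a - 4)*(a^2 - 3*a - 10) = (a - 4)*(a + 2)*(a - 5)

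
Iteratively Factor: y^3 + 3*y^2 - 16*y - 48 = (y + 4)*(y^2 - y - 12) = (y - 4)*(y + 4)*(y + 3)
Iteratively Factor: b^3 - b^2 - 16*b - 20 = (b + 2)*(b^2 - 3*b - 10) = (b + 2)^2*(b - 5)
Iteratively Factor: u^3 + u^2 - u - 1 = (u - 1)*(u^2 + 2*u + 1) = (u - 1)*(u + 1)*(u + 1)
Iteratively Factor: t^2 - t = (t)*(t - 1)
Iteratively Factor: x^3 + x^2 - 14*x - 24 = (x + 2)*(x^2 - x - 12) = (x - 4)*(x + 2)*(x + 3)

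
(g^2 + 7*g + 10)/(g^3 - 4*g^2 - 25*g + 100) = (g + 2)/(g^2 - 9*g + 20)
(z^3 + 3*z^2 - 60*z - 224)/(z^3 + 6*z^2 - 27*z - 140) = (z - 8)/(z - 5)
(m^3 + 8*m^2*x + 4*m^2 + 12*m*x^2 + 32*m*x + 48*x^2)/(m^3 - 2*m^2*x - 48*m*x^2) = (-m^2 - 2*m*x - 4*m - 8*x)/(m*(-m + 8*x))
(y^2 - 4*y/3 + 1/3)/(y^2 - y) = (y - 1/3)/y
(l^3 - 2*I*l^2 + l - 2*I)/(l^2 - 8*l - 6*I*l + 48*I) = (l^3 - 2*I*l^2 + l - 2*I)/(l^2 - 8*l - 6*I*l + 48*I)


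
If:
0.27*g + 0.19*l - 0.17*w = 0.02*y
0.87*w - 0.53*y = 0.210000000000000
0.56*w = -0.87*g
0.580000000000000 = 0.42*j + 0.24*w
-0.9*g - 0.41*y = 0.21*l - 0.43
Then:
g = -0.76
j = 0.71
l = 2.30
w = 1.18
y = 1.54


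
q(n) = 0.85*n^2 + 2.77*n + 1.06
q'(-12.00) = -17.63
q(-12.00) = 90.22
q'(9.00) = 18.07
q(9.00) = 94.84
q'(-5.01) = -5.75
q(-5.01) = 8.52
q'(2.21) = 6.53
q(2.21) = 11.33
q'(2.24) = 6.58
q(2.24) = 11.53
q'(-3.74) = -3.59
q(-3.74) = 2.59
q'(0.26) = 3.21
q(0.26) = 1.84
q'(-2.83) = -2.04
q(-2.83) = 0.03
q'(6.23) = 13.36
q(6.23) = 51.31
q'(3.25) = 8.30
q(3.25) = 19.04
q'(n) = 1.7*n + 2.77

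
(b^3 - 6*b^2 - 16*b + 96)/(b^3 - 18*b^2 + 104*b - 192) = (b + 4)/(b - 8)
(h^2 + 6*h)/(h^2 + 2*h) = (h + 6)/(h + 2)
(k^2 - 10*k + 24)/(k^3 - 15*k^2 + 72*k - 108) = (k - 4)/(k^2 - 9*k + 18)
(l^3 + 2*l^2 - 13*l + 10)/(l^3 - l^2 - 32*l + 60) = (l^2 + 4*l - 5)/(l^2 + l - 30)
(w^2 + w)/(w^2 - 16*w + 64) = w*(w + 1)/(w^2 - 16*w + 64)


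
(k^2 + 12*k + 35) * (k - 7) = k^3 + 5*k^2 - 49*k - 245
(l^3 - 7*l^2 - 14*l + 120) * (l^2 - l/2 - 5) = l^5 - 15*l^4/2 - 31*l^3/2 + 162*l^2 + 10*l - 600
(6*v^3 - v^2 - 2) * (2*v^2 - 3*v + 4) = 12*v^5 - 20*v^4 + 27*v^3 - 8*v^2 + 6*v - 8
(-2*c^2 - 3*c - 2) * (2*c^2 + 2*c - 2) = -4*c^4 - 10*c^3 - 6*c^2 + 2*c + 4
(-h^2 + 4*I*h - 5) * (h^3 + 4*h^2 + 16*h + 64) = -h^5 - 4*h^4 + 4*I*h^4 - 21*h^3 + 16*I*h^3 - 84*h^2 + 64*I*h^2 - 80*h + 256*I*h - 320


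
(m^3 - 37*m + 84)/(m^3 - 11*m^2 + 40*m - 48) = (m + 7)/(m - 4)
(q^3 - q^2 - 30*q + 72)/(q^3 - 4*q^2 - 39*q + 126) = (q - 4)/(q - 7)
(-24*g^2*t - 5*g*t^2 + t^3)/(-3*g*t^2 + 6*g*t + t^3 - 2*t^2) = (24*g^2 + 5*g*t - t^2)/(3*g*t - 6*g - t^2 + 2*t)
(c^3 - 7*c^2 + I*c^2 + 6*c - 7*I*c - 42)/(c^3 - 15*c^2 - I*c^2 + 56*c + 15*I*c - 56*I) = (c^2 + I*c + 6)/(c^2 - c*(8 + I) + 8*I)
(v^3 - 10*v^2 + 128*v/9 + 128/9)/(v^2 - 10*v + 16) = (v^2 - 2*v - 16/9)/(v - 2)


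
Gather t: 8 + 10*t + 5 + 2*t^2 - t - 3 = 2*t^2 + 9*t + 10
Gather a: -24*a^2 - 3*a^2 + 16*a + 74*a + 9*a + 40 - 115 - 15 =-27*a^2 + 99*a - 90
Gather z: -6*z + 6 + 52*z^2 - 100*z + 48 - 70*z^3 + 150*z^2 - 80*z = -70*z^3 + 202*z^2 - 186*z + 54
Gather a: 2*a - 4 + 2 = 2*a - 2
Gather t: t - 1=t - 1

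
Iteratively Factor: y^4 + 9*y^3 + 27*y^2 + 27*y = (y)*(y^3 + 9*y^2 + 27*y + 27) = y*(y + 3)*(y^2 + 6*y + 9) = y*(y + 3)^2*(y + 3)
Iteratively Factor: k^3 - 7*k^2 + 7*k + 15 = (k - 3)*(k^2 - 4*k - 5) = (k - 3)*(k + 1)*(k - 5)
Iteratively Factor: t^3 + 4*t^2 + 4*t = (t + 2)*(t^2 + 2*t) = t*(t + 2)*(t + 2)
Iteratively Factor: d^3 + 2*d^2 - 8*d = (d)*(d^2 + 2*d - 8) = d*(d - 2)*(d + 4)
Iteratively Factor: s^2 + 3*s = (s + 3)*(s)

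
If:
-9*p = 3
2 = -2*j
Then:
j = -1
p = -1/3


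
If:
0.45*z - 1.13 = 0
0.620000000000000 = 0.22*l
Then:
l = 2.82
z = 2.51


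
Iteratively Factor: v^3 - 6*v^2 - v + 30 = (v - 3)*(v^2 - 3*v - 10) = (v - 5)*(v - 3)*(v + 2)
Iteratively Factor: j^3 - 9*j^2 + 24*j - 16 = (j - 4)*(j^2 - 5*j + 4) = (j - 4)^2*(j - 1)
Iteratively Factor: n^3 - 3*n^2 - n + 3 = (n + 1)*(n^2 - 4*n + 3) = (n - 1)*(n + 1)*(n - 3)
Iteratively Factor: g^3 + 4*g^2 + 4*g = (g + 2)*(g^2 + 2*g) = g*(g + 2)*(g + 2)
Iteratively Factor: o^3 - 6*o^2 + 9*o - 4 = (o - 1)*(o^2 - 5*o + 4) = (o - 1)^2*(o - 4)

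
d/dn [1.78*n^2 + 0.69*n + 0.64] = 3.56*n + 0.69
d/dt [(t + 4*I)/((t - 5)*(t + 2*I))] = ((t - 5)*(t + 2*I) - (t - 5)*(t + 4*I) - (t + 2*I)*(t + 4*I))/((t - 5)^2*(t + 2*I)^2)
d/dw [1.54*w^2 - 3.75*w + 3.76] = 3.08*w - 3.75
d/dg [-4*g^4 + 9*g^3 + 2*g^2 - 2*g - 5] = -16*g^3 + 27*g^2 + 4*g - 2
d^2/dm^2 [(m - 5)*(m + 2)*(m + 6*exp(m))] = 6*m^2*exp(m) + 6*m*exp(m) + 6*m - 84*exp(m) - 6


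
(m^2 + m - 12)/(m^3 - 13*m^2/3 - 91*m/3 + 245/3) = 3*(m^2 + m - 12)/(3*m^3 - 13*m^2 - 91*m + 245)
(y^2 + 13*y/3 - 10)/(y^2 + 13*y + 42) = (y - 5/3)/(y + 7)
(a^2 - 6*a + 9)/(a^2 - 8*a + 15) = (a - 3)/(a - 5)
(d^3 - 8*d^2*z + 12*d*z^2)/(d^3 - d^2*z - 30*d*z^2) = (d - 2*z)/(d + 5*z)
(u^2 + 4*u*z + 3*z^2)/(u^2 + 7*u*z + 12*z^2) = (u + z)/(u + 4*z)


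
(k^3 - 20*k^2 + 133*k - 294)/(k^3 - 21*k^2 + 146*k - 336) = (k - 7)/(k - 8)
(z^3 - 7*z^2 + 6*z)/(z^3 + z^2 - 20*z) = (z^2 - 7*z + 6)/(z^2 + z - 20)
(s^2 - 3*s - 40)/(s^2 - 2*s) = (s^2 - 3*s - 40)/(s*(s - 2))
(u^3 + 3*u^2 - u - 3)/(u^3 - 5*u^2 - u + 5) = (u + 3)/(u - 5)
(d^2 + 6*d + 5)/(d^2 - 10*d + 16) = (d^2 + 6*d + 5)/(d^2 - 10*d + 16)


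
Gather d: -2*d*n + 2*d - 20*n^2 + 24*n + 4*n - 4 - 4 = d*(2 - 2*n) - 20*n^2 + 28*n - 8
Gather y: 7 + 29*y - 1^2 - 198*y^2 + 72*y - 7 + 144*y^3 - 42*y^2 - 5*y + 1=144*y^3 - 240*y^2 + 96*y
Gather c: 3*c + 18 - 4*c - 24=-c - 6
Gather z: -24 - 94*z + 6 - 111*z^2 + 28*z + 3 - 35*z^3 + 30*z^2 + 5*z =-35*z^3 - 81*z^2 - 61*z - 15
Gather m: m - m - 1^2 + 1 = 0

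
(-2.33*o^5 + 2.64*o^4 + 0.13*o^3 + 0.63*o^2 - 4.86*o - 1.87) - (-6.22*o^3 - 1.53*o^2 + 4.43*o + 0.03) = -2.33*o^5 + 2.64*o^4 + 6.35*o^3 + 2.16*o^2 - 9.29*o - 1.9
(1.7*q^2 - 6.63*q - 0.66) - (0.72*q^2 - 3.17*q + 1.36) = 0.98*q^2 - 3.46*q - 2.02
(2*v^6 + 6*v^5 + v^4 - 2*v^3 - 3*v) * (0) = 0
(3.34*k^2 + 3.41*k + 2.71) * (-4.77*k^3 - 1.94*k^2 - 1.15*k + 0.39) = -15.9318*k^5 - 22.7453*k^4 - 23.3831*k^3 - 7.8763*k^2 - 1.7866*k + 1.0569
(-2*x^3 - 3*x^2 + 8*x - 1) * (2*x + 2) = -4*x^4 - 10*x^3 + 10*x^2 + 14*x - 2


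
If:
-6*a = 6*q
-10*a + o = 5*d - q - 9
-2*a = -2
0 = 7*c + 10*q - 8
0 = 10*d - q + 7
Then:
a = 1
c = 18/7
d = -4/5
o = -2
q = -1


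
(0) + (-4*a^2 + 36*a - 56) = -4*a^2 + 36*a - 56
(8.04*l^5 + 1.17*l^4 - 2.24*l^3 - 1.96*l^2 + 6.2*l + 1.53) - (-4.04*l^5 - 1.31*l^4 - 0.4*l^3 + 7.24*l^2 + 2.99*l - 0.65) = 12.08*l^5 + 2.48*l^4 - 1.84*l^3 - 9.2*l^2 + 3.21*l + 2.18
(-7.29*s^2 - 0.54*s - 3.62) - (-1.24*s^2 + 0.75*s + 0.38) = -6.05*s^2 - 1.29*s - 4.0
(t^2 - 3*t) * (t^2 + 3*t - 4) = t^4 - 13*t^2 + 12*t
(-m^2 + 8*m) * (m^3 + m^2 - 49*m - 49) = -m^5 + 7*m^4 + 57*m^3 - 343*m^2 - 392*m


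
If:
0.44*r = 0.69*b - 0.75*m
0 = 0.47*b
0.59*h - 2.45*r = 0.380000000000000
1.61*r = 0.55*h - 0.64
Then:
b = 0.00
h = 2.40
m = -0.25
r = 0.42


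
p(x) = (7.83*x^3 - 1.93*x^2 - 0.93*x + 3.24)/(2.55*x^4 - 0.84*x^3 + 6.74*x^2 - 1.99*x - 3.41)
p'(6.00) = -0.07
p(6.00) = 0.48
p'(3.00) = -0.18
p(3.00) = 0.83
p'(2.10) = -0.27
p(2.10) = 1.02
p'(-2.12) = -0.08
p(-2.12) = -0.86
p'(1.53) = -0.66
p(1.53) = 1.25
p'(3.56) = -0.15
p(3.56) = 0.74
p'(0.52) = -4.29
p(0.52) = -1.31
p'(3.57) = -0.15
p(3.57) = 0.73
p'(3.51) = -0.15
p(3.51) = 0.74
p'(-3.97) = -0.11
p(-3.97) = -0.64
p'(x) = (23.49*x^2 - 3.86*x - 0.93)/(2.55*x^4 - 0.84*x^3 + 6.74*x^2 - 1.99*x - 3.41) + (-10.2*x^3 + 2.52*x^2 - 13.48*x + 1.99)*(7.83*x^3 - 1.93*x^2 - 0.93*x + 3.24)/(2.55*x^4 - 0.84*x^3 + 6.74*x^2 - 1.99*x - 3.41)^2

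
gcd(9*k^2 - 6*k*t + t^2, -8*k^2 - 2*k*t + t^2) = 1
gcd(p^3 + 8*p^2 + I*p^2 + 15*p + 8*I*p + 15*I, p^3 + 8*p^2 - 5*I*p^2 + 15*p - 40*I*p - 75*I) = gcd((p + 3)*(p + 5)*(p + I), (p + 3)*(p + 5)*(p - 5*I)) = p^2 + 8*p + 15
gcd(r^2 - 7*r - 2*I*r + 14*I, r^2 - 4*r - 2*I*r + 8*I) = r - 2*I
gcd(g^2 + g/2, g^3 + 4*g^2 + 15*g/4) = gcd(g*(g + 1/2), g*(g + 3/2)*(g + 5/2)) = g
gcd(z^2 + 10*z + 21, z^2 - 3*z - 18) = z + 3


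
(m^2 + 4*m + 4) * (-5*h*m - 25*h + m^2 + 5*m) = -5*h*m^3 - 45*h*m^2 - 120*h*m - 100*h + m^4 + 9*m^3 + 24*m^2 + 20*m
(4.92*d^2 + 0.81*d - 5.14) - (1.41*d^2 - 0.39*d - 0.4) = 3.51*d^2 + 1.2*d - 4.74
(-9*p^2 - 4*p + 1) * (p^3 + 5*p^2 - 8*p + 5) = -9*p^5 - 49*p^4 + 53*p^3 - 8*p^2 - 28*p + 5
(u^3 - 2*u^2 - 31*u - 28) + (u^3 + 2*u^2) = 2*u^3 - 31*u - 28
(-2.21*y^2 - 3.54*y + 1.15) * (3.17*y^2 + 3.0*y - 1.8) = -7.0057*y^4 - 17.8518*y^3 - 2.9965*y^2 + 9.822*y - 2.07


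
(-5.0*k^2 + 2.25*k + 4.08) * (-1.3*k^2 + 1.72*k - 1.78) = 6.5*k^4 - 11.525*k^3 + 7.466*k^2 + 3.0126*k - 7.2624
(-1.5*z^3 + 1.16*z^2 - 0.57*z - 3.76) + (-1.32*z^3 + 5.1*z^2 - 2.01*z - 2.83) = -2.82*z^3 + 6.26*z^2 - 2.58*z - 6.59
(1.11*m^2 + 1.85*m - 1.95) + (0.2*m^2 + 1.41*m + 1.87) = 1.31*m^2 + 3.26*m - 0.0799999999999998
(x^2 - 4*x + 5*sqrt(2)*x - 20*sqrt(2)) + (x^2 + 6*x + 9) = 2*x^2 + 2*x + 5*sqrt(2)*x - 20*sqrt(2) + 9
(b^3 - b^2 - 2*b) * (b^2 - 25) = b^5 - b^4 - 27*b^3 + 25*b^2 + 50*b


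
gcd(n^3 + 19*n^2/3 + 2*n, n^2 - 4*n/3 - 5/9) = n + 1/3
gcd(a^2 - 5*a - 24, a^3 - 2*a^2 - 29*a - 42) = a + 3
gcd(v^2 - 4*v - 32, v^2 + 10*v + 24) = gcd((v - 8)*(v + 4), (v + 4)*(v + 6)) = v + 4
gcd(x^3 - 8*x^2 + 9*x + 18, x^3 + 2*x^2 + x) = x + 1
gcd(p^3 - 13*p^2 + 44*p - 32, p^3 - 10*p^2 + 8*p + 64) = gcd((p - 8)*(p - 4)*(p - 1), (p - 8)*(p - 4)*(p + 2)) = p^2 - 12*p + 32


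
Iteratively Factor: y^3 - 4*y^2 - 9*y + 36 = (y + 3)*(y^2 - 7*y + 12) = (y - 3)*(y + 3)*(y - 4)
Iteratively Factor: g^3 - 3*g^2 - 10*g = (g)*(g^2 - 3*g - 10) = g*(g - 5)*(g + 2)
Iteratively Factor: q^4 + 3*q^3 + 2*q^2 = (q)*(q^3 + 3*q^2 + 2*q) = q^2*(q^2 + 3*q + 2) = q^2*(q + 2)*(q + 1)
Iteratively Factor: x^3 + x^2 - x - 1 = (x + 1)*(x^2 - 1) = (x + 1)^2*(x - 1)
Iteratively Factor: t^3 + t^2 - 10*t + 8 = (t - 1)*(t^2 + 2*t - 8) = (t - 1)*(t + 4)*(t - 2)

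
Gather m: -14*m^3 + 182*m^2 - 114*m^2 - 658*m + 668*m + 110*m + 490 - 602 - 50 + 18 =-14*m^3 + 68*m^2 + 120*m - 144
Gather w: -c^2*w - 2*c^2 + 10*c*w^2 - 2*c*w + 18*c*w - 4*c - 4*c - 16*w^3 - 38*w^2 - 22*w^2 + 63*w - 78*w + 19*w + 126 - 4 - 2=-2*c^2 - 8*c - 16*w^3 + w^2*(10*c - 60) + w*(-c^2 + 16*c + 4) + 120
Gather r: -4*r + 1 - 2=-4*r - 1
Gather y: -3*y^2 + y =-3*y^2 + y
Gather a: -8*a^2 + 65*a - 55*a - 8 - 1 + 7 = -8*a^2 + 10*a - 2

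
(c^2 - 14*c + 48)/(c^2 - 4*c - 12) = (c - 8)/(c + 2)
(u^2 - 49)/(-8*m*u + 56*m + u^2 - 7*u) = (u + 7)/(-8*m + u)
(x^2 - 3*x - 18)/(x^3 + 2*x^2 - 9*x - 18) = (x - 6)/(x^2 - x - 6)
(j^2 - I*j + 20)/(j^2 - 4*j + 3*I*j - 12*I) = (j^2 - I*j + 20)/(j^2 + j*(-4 + 3*I) - 12*I)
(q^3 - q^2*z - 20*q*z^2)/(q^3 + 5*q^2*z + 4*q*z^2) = (q - 5*z)/(q + z)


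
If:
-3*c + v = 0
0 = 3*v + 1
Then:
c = -1/9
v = -1/3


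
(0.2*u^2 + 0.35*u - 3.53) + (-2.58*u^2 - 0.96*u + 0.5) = -2.38*u^2 - 0.61*u - 3.03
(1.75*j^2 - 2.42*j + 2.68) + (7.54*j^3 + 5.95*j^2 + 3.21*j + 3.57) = 7.54*j^3 + 7.7*j^2 + 0.79*j + 6.25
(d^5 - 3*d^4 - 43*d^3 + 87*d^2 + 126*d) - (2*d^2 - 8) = d^5 - 3*d^4 - 43*d^3 + 85*d^2 + 126*d + 8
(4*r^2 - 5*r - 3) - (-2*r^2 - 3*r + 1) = 6*r^2 - 2*r - 4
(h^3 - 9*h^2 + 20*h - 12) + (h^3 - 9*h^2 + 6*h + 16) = 2*h^3 - 18*h^2 + 26*h + 4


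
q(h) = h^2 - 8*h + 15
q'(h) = 2*h - 8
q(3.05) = -0.10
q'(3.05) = -1.90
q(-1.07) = 24.70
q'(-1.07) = -10.14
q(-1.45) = 28.70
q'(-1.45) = -10.90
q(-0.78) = 21.85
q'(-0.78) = -9.56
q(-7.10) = 122.21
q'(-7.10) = -22.20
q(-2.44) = 40.47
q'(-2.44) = -12.88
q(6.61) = 5.81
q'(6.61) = 5.22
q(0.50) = 11.25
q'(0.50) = -7.00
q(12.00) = 63.00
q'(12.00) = 16.00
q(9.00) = 24.00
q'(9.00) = 10.00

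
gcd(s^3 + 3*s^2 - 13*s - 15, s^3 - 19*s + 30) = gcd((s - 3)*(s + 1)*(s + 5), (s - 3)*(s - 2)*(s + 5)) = s^2 + 2*s - 15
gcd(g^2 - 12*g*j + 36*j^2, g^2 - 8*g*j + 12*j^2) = g - 6*j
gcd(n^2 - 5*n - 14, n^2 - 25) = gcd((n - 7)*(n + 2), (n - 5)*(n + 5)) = 1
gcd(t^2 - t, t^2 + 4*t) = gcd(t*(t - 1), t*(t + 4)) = t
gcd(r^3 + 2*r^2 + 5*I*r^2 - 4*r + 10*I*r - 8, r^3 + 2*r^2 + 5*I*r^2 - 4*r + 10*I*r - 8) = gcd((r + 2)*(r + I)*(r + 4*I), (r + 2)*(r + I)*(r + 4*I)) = r^3 + r^2*(2 + 5*I) + r*(-4 + 10*I) - 8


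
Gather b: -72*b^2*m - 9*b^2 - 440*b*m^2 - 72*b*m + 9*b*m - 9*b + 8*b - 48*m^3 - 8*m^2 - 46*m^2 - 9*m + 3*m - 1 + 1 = b^2*(-72*m - 9) + b*(-440*m^2 - 63*m - 1) - 48*m^3 - 54*m^2 - 6*m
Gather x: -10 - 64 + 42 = -32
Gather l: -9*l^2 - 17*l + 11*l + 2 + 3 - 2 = -9*l^2 - 6*l + 3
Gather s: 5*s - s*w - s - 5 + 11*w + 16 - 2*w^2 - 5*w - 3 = s*(4 - w) - 2*w^2 + 6*w + 8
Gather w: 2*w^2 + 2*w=2*w^2 + 2*w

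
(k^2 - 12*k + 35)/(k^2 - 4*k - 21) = (k - 5)/(k + 3)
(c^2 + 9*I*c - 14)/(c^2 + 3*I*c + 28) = (c + 2*I)/(c - 4*I)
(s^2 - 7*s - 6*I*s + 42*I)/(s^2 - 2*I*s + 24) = (s - 7)/(s + 4*I)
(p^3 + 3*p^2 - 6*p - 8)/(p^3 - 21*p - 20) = (p - 2)/(p - 5)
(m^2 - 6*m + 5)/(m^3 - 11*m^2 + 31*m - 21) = (m - 5)/(m^2 - 10*m + 21)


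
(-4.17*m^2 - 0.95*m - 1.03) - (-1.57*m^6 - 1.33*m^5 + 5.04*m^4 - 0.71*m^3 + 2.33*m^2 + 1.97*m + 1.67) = 1.57*m^6 + 1.33*m^5 - 5.04*m^4 + 0.71*m^3 - 6.5*m^2 - 2.92*m - 2.7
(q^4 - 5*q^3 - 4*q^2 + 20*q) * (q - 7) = q^5 - 12*q^4 + 31*q^3 + 48*q^2 - 140*q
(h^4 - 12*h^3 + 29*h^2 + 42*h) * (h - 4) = h^5 - 16*h^4 + 77*h^3 - 74*h^2 - 168*h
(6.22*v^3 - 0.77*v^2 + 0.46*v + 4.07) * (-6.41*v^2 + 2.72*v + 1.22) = -39.8702*v^5 + 21.8541*v^4 + 2.5454*v^3 - 25.7769*v^2 + 11.6316*v + 4.9654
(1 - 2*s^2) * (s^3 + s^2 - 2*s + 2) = -2*s^5 - 2*s^4 + 5*s^3 - 3*s^2 - 2*s + 2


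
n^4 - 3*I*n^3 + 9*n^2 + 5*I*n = n*(n - 5*I)*(n + I)^2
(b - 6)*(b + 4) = b^2 - 2*b - 24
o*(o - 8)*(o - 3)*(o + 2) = o^4 - 9*o^3 + 2*o^2 + 48*o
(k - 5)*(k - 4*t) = k^2 - 4*k*t - 5*k + 20*t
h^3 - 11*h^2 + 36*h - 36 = (h - 6)*(h - 3)*(h - 2)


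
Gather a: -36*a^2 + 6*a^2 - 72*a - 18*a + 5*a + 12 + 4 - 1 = -30*a^2 - 85*a + 15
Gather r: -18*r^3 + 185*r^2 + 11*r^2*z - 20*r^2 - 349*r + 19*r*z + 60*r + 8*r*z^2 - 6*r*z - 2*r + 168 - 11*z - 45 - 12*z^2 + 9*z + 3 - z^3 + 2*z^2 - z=-18*r^3 + r^2*(11*z + 165) + r*(8*z^2 + 13*z - 291) - z^3 - 10*z^2 - 3*z + 126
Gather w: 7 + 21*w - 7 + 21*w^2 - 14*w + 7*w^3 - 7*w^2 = 7*w^3 + 14*w^2 + 7*w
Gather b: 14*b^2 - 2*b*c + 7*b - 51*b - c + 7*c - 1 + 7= 14*b^2 + b*(-2*c - 44) + 6*c + 6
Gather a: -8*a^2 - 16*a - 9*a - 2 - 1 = -8*a^2 - 25*a - 3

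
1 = 1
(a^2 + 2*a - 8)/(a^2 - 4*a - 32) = (a - 2)/(a - 8)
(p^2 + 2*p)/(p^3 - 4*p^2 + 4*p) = (p + 2)/(p^2 - 4*p + 4)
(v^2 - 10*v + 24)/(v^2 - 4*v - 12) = (v - 4)/(v + 2)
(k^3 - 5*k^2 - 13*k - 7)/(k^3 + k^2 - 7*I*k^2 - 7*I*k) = (k^2 - 6*k - 7)/(k*(k - 7*I))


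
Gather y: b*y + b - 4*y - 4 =b + y*(b - 4) - 4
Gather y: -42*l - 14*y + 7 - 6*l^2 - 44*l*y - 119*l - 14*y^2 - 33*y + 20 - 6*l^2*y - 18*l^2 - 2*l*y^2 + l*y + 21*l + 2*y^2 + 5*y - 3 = -24*l^2 - 140*l + y^2*(-2*l - 12) + y*(-6*l^2 - 43*l - 42) + 24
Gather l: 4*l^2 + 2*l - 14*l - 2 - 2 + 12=4*l^2 - 12*l + 8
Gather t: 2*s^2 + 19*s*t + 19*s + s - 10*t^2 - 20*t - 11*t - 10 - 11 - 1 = 2*s^2 + 20*s - 10*t^2 + t*(19*s - 31) - 22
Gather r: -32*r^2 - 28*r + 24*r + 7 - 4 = -32*r^2 - 4*r + 3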